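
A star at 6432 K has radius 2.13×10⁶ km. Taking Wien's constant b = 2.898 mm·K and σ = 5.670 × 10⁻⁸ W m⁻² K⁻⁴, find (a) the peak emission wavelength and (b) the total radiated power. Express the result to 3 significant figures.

(a) λ_max = b/T = 2.898×10⁻³/6432 = 4.506×10⁻⁷ m = 451 nm.
Surface area A = 4πR² = 4π(2.13×10⁹ m)² = 5.70124×10¹⁹ m².
(b) P = σAT⁴ = 5.670×10⁻⁸×5.70124×10¹⁹×(6432)⁴ = 5.53×10²⁷ W.

λ_max ≈ 451 nm; P ≈ 5.53×10²⁷ W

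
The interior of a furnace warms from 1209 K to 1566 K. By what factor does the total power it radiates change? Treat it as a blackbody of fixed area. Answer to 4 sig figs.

P₂/P₁ ≈ 2.815

P ∝ T⁴, so P₂/P₁ = (T₂/T₁)⁴ = (1566/1209)⁴ = (1.29529)⁴ = 2.815.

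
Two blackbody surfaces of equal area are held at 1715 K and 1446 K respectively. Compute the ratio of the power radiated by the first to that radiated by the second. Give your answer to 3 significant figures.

With equal areas, P₁/P₂ = (T₁/T₂)⁴ = (1715/1446)⁴ = 1.98.

P₁/P₂ ≈ 1.98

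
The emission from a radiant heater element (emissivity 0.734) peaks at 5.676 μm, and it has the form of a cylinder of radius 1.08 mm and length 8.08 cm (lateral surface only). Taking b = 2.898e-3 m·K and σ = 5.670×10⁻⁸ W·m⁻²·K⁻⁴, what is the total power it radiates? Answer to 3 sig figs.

Wien's law: T = b/λ_max = 2.898×10⁻³/5.676×10⁻⁶ = 510.571 K.
Lateral area A = 2πrL = 2π×1.08×10⁻³×0.0808 = 5.48296×10⁻⁴ m².
Then P = εσAT⁴ = 0.734×5.670×10⁻⁸×5.48296×10⁻⁴×(510.571)⁴ = 1.55 W.

P ≈ 1.55 W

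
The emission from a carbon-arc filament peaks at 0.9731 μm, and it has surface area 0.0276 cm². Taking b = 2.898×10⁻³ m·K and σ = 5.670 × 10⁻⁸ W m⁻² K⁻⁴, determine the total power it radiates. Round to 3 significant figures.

Wien's law: T = b/λ_max = 2.898×10⁻³/9.731×10⁻⁷ = 2978.11 K.
Area A = 0.0276 cm² = 2.76×10⁻⁶ m².
Then P = σAT⁴ = 5.670×10⁻⁸×2.76×10⁻⁶×(2978.11)⁴ = 12.3 W.

P ≈ 12.3 W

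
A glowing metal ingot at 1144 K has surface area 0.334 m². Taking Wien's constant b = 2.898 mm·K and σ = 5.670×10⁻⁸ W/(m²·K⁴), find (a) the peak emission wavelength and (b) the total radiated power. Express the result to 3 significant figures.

(a) λ_max = b/T = 2.898×10⁻³/1144 = 2.533×10⁻⁶ m = 2.53 μm.
Area A = 0.334 m².
(b) P = σAT⁴ = 5.670×10⁻⁸×0.334×(1144)⁴ = 3.24×10⁴ W.

λ_max ≈ 2.53 μm; P ≈ 3.24×10⁴ W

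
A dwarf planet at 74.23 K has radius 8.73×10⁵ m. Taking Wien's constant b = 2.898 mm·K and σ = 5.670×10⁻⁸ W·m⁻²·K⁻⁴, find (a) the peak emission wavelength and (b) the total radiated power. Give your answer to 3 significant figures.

λ_max ≈ 39.0 μm; P ≈ 1.65×10¹³ W

(a) λ_max = b/T = 2.898×10⁻³/74.23 = 3.904×10⁻⁵ m = 39.0 μm.
Surface area A = 4πR² = 4π(8.73×10⁵ m)² = 9.57720×10¹² m².
(b) P = σAT⁴ = 5.670×10⁻⁸×9.57720×10¹²×(74.23)⁴ = 1.65×10¹³ W.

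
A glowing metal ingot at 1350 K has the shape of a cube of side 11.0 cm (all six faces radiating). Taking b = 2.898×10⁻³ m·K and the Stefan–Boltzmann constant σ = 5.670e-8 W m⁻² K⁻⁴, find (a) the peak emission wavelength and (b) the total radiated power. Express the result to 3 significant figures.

λ_max ≈ 2.15×10³ nm; P ≈ 1.37×10⁴ W

(a) λ_max = b/T = 2.898×10⁻³/1350 = 2.147×10⁻⁶ m = 2.15×10³ nm.
Area A = 6s² = 6×(0.110 m)² = 0.0726 m².
(b) P = σAT⁴ = 5.670×10⁻⁸×0.0726×(1350)⁴ = 1.37×10⁴ W.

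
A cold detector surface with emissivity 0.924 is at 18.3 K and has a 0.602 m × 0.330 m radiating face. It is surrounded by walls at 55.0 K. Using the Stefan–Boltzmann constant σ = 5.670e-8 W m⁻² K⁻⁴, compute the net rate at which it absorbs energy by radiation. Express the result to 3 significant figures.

Net gain ≈ 0.0941 W

Area A = 0.602 × 0.330 = 0.19866 m².
Net radiated power P_net = εσA(T⁴ − T₀⁴) = 0.924×5.670×10⁻⁸×0.19866×(18.3⁴ − 55.0⁴).
T⁴ − T₀⁴ = 1.12151×10⁵ − 9.15062×10⁶ = -9.03847×10⁶ K⁴, so P_net = -0.0941 W — negative, meaning a net gain of 0.0941 W.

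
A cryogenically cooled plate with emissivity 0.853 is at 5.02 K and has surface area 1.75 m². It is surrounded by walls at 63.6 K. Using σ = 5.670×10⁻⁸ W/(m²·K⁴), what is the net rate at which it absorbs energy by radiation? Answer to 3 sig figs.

Area A = 1.75 m².
Net radiated power P_net = εσA(T⁴ − T₀⁴) = 0.853×5.670×10⁻⁸×1.75×(5.02⁴ − 63.6⁴).
T⁴ − T₀⁴ = 635.060 − 1.63617×10⁷ = -1.63611×10⁷ K⁴, so P_net = -1.38 W — negative, meaning a net gain of 1.38 W.

Net gain ≈ 1.38 W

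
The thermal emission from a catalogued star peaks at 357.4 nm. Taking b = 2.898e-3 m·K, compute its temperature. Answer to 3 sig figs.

T ≈ 8.11×10³ K

Wien's law gives T = b/λ_max = (2.898×10⁻³ m·K)/(3.574×10⁻⁷ m) = 8.11×10³ K.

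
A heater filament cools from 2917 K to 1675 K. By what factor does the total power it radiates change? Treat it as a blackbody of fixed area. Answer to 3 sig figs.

P₂/P₁ ≈ 0.109

P ∝ T⁴, so P₂/P₁ = (T₂/T₁)⁴ = (1675/2917)⁴ = (0.574220)⁴ = 0.109.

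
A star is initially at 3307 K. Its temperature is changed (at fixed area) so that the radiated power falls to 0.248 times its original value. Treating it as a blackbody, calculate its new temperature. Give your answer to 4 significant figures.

T₂ ≈ 2334 K

P ∝ T⁴, so T₂/T₁ = (P₂/P₁)^(1/4) = (0.248)^(1/4) = 0.705688.
T₂ = 3307 × 0.705688 = 2334 K.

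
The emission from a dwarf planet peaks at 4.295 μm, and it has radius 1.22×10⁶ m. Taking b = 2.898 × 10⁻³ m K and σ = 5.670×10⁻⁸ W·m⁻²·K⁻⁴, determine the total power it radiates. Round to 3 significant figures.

P ≈ 2.20×10¹⁷ W

Wien's law: T = b/λ_max = 2.898×10⁻³/4.295×10⁻⁶ = 674.738 K.
Surface area A = 4πR² = 4π(1.22×10⁶ m)² = 1.87038×10¹³ m².
Then P = σAT⁴ = 5.670×10⁻⁸×1.87038×10¹³×(674.738)⁴ = 2.20×10¹⁷ W.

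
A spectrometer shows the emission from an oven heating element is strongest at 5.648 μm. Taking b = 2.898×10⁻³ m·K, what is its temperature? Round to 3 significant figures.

T ≈ 513 K

Wien's law gives T = b/λ_max = (2.898×10⁻³ m·K)/(5.648×10⁻⁶ m) = 513 K.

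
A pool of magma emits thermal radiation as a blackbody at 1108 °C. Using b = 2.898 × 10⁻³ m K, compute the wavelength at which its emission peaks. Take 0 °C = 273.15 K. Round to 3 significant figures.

T = 1108 °C + 273.15 = 1381.15 K.
Wien's displacement law: λ_max = b/T = (2.898×10⁻³ m·K)/(1381.15 K) = 2.098×10⁻⁶ m.
That is 2.10 μm, in the infrared range.

λ_max ≈ 2.10 μm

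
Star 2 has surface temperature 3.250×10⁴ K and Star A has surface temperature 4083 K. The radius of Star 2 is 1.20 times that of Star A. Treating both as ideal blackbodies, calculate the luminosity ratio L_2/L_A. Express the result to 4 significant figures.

L ∝ R²T⁴, so L_2/L_A = (R_2/R_A)²(T_2/T_A)⁴ = (1.20)² × (3.250×10⁴/4083)⁴ = 1.44 × 4014.36 = 5781.

L_2/L_A ≈ 5781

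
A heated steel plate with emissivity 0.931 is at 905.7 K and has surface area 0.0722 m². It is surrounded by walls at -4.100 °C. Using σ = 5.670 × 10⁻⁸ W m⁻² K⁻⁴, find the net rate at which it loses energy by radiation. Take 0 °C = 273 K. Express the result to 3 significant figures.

Surroundings: T = -4.100 °C + 273 = 268.900 K.
Area A = 0.0722 m².
Net radiated power P_net = εσA(T⁴ − T₀⁴) = 0.931×5.670×10⁻⁸×0.0722×(905.7⁴ − 268.900⁴).
T⁴ − T₀⁴ = 6.72880×10¹¹ − 5.22833×10⁹ = 6.67652×10¹¹ K⁴, so P_net = 2.54×10³ W.

Net loss ≈ 2.54×10³ W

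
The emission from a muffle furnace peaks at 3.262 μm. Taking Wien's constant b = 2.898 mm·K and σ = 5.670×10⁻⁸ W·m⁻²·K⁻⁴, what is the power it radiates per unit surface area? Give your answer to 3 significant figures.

I ≈ 3.53×10⁴ W/m²

Wien's law: T = b/λ_max = 2.898×10⁻³/3.262×10⁻⁶ = 888.412 K.
Then I = σT⁴ = 5.670×10⁻⁸×(888.412)⁴ = 3.53×10⁴ W/m².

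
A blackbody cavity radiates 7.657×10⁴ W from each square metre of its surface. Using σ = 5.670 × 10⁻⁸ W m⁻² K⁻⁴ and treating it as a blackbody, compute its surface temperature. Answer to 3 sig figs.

T ≈ 1.08×10³ K

I = σT⁴, so T = (I/σ)^(1/4) = (7.657×10⁴/(5.670×10⁻⁸))^(1/4) = 1.08×10³ K.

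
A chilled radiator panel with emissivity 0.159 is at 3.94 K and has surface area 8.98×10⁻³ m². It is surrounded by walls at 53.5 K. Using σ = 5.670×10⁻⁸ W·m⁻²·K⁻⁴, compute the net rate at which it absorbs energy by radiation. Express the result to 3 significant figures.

Area A = 8.98×10⁻³ m².
Net radiated power P_net = εσA(T⁴ − T₀⁴) = 0.159×5.670×10⁻⁸×8.98×10⁻³×(3.94⁴ − 53.5⁴).
T⁴ − T₀⁴ = 240.982 − 8.19248×10⁶ = -8.19224×10⁶ K⁴, so P_net = -6.63×10⁻⁴ W — negative, meaning a net gain of 6.63×10⁻⁴ W.

Net gain ≈ 6.63×10⁻⁴ W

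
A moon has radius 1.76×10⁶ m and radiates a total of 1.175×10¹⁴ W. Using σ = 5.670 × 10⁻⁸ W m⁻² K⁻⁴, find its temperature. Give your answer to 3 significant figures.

Surface area A = 4πR² = 4π(1.76×10⁶ m)² = 3.89256×10¹³ m².
P = σAT⁴ ⇒ T = (P/(σA))^(1/4) = (1.175×10¹⁴/(5.670×10⁻⁸×3.89256×10¹³))^(1/4) = 85.4 K.

T ≈ 85.4 K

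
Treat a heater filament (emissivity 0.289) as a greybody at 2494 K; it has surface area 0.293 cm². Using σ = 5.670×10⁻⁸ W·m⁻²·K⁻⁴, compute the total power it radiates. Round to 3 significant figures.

Area A = 0.293 cm² = 2.93×10⁻⁵ m².
P = εσAT⁴ = 0.289 × 5.670×10⁻⁸ × 2.93×10⁻⁵ × (2494)⁴ = 18.6 W.

P ≈ 18.6 W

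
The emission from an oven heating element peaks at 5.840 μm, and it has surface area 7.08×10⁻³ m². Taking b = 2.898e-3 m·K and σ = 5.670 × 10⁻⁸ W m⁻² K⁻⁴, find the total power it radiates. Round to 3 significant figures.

Wien's law: T = b/λ_max = 2.898×10⁻³/5.840×10⁻⁶ = 496.233 K.
Area A = 7.08×10⁻³ m².
Then P = σAT⁴ = 5.670×10⁻⁸×7.08×10⁻³×(496.233)⁴ = 24.3 W.

P ≈ 24.3 W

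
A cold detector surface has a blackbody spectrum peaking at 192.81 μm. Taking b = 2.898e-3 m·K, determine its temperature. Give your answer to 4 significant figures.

T ≈ 15.03 K

Wien's law gives T = b/λ_max = (2.898×10⁻³ m·K)/(1.9281×10⁻⁴ m) = 15.03 K.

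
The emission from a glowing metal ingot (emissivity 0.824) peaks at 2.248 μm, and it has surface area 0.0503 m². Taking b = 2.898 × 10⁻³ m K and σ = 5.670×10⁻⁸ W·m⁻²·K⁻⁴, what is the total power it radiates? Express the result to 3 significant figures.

P ≈ 6.49×10³ W

Wien's law: T = b/λ_max = 2.898×10⁻³/2.248×10⁻⁶ = 1289.15 K.
Area A = 0.0503 m².
Then P = εσAT⁴ = 0.824×5.670×10⁻⁸×0.0503×(1289.15)⁴ = 6.49×10³ W.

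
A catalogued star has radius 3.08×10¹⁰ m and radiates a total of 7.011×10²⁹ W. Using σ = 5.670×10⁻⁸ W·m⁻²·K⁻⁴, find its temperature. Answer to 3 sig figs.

Surface area A = 4πR² = 4π(3.08×10¹⁰ m)² = 1.19210×10²² m².
P = σAT⁴ ⇒ T = (P/(σA))^(1/4) = (7.011×10²⁹/(5.670×10⁻⁸×1.19210×10²²))^(1/4) = 5.68×10³ K.

T ≈ 5.68×10³ K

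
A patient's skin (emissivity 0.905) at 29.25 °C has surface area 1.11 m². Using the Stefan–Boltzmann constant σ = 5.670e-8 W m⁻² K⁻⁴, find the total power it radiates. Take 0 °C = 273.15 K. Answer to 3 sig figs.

T = 29.25 °C + 273.15 = 302.40 K.
Area A = 1.11 m².
P = εσAT⁴ = 0.905 × 5.670×10⁻⁸ × 1.11 × (302.40)⁴ = 476 W.

P ≈ 476 W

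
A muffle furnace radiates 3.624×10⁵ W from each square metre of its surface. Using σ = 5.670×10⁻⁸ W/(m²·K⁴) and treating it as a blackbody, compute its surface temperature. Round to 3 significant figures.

T ≈ 1.59×10³ K

I = σT⁴, so T = (I/σ)^(1/4) = (3.624×10⁵/(5.670×10⁻⁸))^(1/4) = 1.59×10³ K.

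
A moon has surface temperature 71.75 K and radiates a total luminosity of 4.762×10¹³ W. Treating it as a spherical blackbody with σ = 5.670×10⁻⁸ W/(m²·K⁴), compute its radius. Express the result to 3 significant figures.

R ≈ 1.59×10⁶ m

L = 4πR²σT⁴ ⇒ R = √(L/(4πσT⁴)).
σT⁴ = 1.50269 W/m², so R = √(4.762×10¹³/(4π×1.50269)) = 1.59×10⁶ m.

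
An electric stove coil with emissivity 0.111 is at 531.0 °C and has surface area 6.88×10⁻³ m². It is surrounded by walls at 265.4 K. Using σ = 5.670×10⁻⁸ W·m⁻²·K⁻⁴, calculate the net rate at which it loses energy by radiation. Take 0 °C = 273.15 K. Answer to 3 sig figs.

Net loss ≈ 17.9 W

T = 531.0 °C + 273.15 = 804.15 K.
Area A = 6.88×10⁻³ m².
Net radiated power P_net = εσA(T⁴ − T₀⁴) = 0.111×5.670×10⁻⁸×6.88×10⁻³×(804.15⁴ − 265.4⁴).
T⁴ − T₀⁴ = 4.18166×10¹¹ − 4.96139×10⁹ = 4.13205×10¹¹ K⁴, so P_net = 17.9 W.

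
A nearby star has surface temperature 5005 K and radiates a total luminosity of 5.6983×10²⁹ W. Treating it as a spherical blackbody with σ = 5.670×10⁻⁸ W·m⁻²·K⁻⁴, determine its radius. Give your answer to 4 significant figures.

L = 4πR²σT⁴ ⇒ R = √(L/(4πσT⁴)).
σT⁴ = 3.55795×10⁷ W/m², so R = √(5.6983×10²⁹/(4π×3.55795×10⁷)) = 3.570×10¹⁰ m.

R ≈ 3.570×10¹⁰ m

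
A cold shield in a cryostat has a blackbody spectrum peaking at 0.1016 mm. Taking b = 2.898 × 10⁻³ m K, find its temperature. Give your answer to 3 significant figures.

T ≈ 28.5 K

Wien's law gives T = b/λ_max = (2.898×10⁻³ m·K)/(1.016×10⁻⁴ m) = 28.5 K.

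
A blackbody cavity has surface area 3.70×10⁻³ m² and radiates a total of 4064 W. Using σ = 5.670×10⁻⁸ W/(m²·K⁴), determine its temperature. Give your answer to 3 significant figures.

Area A = 3.70×10⁻³ m².
P = σAT⁴ ⇒ T = (P/(σA))^(1/4) = (4064/(5.670×10⁻⁸×3.70×10⁻³))^(1/4) = 2.10×10³ K.

T ≈ 2.10×10³ K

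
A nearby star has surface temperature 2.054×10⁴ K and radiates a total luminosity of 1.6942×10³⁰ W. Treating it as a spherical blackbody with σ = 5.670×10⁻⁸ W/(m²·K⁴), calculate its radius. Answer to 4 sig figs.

L = 4πR²σT⁴ ⇒ R = √(L/(4πσT⁴)).
σT⁴ = 1.00922×10¹⁰ W/m², so R = √(1.6942×10³⁰/(4π×1.00922×10¹⁰)) = 3.655×10⁹ m.

R ≈ 3.655×10⁹ m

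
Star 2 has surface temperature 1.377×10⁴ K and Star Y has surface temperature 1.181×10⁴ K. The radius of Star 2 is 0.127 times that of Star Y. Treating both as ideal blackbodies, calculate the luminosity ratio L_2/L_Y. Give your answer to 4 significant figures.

L ∝ R²T⁴, so L_2/L_Y = (R_2/R_Y)²(T_2/T_Y)⁴ = (0.127)² × (1.377×10⁴/1.181×10⁴)⁴ = 0.016129 × 1.84815 = 0.02981.

L_2/L_Y ≈ 0.02981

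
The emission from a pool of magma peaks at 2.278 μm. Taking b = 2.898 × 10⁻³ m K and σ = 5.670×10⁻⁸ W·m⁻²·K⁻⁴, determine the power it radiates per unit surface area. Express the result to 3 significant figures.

Wien's law: T = b/λ_max = 2.898×10⁻³/2.278×10⁻⁶ = 1272.17 K.
Then I = σT⁴ = 5.670×10⁻⁸×(1272.17)⁴ = 1.49×10⁵ W/m².

I ≈ 1.49×10⁵ W/m²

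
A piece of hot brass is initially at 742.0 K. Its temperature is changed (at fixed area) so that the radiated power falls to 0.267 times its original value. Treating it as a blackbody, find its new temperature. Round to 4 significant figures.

T₂ ≈ 533.4 K

P ∝ T⁴, so T₂/T₁ = (P₂/P₁)^(1/4) = (0.267)^(1/4) = 0.718833.
T₂ = 742.0 × 0.718833 = 533.4 K.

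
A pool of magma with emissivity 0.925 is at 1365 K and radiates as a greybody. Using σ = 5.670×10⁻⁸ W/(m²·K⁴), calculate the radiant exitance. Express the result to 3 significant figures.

I ≈ 1.82×10⁵ W/m²

Stefan–Boltzmann: I = εσT⁴ = 0.925 × 5.670×10⁻⁸ × (1365)⁴ = 1.82×10⁵ W/m².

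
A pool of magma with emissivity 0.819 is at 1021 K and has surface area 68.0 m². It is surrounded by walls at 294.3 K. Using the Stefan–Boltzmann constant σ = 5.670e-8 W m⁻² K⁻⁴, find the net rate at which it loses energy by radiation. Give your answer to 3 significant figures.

Area A = 68.0 m².
Net radiated power P_net = εσA(T⁴ − T₀⁴) = 0.819×5.670×10⁻⁸×68.0×(1021⁴ − 294.3⁴).
T⁴ − T₀⁴ = 1.08668×10¹² − 7.50172×10⁹ = 1.07918×10¹² K⁴, so P_net = 3.41×10⁶ W.

Net loss ≈ 3.41×10⁶ W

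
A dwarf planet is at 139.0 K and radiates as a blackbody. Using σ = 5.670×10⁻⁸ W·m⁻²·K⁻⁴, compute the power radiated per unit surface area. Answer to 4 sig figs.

I ≈ 21.17 W/m²

Stefan–Boltzmann: I = σT⁴ = 5.670×10⁻⁸ × (139.0)⁴ = 21.17 W/m².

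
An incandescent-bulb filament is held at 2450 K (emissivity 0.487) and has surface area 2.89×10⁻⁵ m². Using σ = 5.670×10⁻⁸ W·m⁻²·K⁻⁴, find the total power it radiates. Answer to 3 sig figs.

P ≈ 28.8 W

Area A = 2.89×10⁻⁵ m².
P = εσAT⁴ = 0.487 × 5.670×10⁻⁸ × 2.89×10⁻⁵ × (2450)⁴ = 28.8 W.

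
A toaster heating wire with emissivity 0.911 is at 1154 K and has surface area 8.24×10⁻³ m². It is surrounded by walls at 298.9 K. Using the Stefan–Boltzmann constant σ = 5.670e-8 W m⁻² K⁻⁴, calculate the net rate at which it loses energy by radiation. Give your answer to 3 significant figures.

Area A = 8.24×10⁻³ m².
Net radiated power P_net = εσA(T⁴ − T₀⁴) = 0.911×5.670×10⁻⁸×8.24×10⁻³×(1154⁴ − 298.9⁴).
T⁴ − T₀⁴ = 1.77347×10¹² − 7.98185×10⁹ = 1.76549×10¹² K⁴, so P_net = 751 W.

Net loss ≈ 751 W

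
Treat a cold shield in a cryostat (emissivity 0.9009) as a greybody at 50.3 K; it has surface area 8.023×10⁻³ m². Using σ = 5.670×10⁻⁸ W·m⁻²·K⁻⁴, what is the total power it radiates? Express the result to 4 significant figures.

P ≈ 2.623×10⁻³ W

Area A = 8.023×10⁻³ m².
P = εσAT⁴ = 0.9009 × 5.670×10⁻⁸ × 8.023×10⁻³ × (50.3)⁴ = 2.623×10⁻³ W.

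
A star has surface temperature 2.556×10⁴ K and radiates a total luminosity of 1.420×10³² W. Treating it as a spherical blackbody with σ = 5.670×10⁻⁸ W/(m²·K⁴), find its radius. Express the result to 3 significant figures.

L = 4πR²σT⁴ ⇒ R = √(L/(4πσT⁴)).
σT⁴ = 2.42006×10¹⁰ W/m², so R = √(1.420×10³²/(4π×2.42006×10¹⁰)) = 2.16×10¹⁰ m.

R ≈ 2.16×10¹⁰ m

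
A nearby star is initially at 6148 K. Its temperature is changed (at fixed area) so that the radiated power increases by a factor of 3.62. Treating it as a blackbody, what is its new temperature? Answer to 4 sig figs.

T₂ ≈ 8480 K

P ∝ T⁴, so T₂/T₁ = (P₂/P₁)^(1/4) = (3.62)^(1/4) = 1.37936.
T₂ = 6148 × 1.37936 = 8480 K.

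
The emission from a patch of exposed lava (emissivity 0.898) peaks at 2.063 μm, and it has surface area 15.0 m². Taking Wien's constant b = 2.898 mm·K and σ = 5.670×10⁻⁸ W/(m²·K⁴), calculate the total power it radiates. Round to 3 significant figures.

Wien's law: T = b/λ_max = 2.898×10⁻³/2.063×10⁻⁶ = 1404.75 K.
Area A = 15.0 m².
Then P = εσAT⁴ = 0.898×5.670×10⁻⁸×15.0×(1404.75)⁴ = 2.97×10⁶ W.

P ≈ 2.97×10⁶ W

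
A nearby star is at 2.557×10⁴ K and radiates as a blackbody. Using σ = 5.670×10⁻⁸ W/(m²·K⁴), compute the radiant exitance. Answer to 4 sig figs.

Stefan–Boltzmann: I = σT⁴ = 5.670×10⁻⁸ × (2.557×10⁴)⁴ = 2.424×10¹⁰ W/m².

I ≈ 2.424×10¹⁰ W/m²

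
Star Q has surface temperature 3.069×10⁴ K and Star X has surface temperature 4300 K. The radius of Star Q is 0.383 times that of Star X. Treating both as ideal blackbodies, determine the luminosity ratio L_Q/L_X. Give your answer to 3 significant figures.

L_Q/L_X ≈ 381

L ∝ R²T⁴, so L_Q/L_X = (R_Q/R_X)²(T_Q/T_X)⁴ = (0.383)² × (3.069×10⁴/4300)⁴ = 0.146689 × 2594.86 = 381.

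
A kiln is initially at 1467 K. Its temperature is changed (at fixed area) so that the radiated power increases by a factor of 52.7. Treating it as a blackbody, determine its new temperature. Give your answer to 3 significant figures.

T₂ ≈ 3.95×10³ K

P ∝ T⁴, so T₂/T₁ = (P₂/P₁)^(1/4) = (52.7)^(1/4) = 2.69434.
T₂ = 1467 × 2.69434 = 3.95×10³ K.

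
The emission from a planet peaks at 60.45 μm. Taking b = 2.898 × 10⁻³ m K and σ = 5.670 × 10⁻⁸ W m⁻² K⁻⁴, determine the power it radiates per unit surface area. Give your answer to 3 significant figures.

I ≈ 0.299 W/m²

Wien's law: T = b/λ_max = 2.898×10⁻³/6.045×10⁻⁵ = 47.9404 K.
Then I = σT⁴ = 5.670×10⁻⁸×(47.9404)⁴ = 0.299 W/m².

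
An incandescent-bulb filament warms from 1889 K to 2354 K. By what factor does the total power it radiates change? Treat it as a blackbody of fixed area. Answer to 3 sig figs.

P₂/P₁ ≈ 2.41

P ∝ T⁴, so P₂/P₁ = (T₂/T₁)⁴ = (2354/1889)⁴ = (1.24616)⁴ = 2.41.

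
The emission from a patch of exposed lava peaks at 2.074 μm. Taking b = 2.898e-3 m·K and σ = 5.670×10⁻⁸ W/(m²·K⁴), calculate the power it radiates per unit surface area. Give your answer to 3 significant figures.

Wien's law: T = b/λ_max = 2.898×10⁻³/2.074×10⁻⁶ = 1397.30 K.
Then I = σT⁴ = 5.670×10⁻⁸×(1397.30)⁴ = 2.16×10⁵ W/m².

I ≈ 2.16×10⁵ W/m²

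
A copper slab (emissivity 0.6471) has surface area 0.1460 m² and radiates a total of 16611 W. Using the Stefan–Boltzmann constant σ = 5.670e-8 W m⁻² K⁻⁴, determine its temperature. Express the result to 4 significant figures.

Area A = 0.1460 m².
P = εσAT⁴ ⇒ T = (P/(εσA))^(1/4) = (16611/(0.6471×5.670×10⁻⁸×0.1460))^(1/4) = 1327 K.

T ≈ 1327 K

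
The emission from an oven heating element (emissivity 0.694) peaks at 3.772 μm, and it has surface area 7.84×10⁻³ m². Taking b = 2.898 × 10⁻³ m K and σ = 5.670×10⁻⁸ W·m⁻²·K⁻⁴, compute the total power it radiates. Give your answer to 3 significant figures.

P ≈ 107 W

Wien's law: T = b/λ_max = 2.898×10⁻³/3.772×10⁻⁶ = 768.293 K.
Area A = 7.84×10⁻³ m².
Then P = εσAT⁴ = 0.694×5.670×10⁻⁸×7.84×10⁻³×(768.293)⁴ = 107 W.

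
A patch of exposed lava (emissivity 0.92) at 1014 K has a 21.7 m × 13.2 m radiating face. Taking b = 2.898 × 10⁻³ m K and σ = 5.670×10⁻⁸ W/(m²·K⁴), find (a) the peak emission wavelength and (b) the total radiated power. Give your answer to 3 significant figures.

λ_max ≈ 2.86 μm; P ≈ 1.58×10⁷ W

(a) λ_max = b/T = 2.898×10⁻³/1014 = 2.858×10⁻⁶ m = 2.86 μm.
Area A = 21.7 × 13.2 = 286.44 m².
(b) P = εσAT⁴ = 0.92×5.670×10⁻⁸×286.44×(1014)⁴ = 1.58×10⁷ W.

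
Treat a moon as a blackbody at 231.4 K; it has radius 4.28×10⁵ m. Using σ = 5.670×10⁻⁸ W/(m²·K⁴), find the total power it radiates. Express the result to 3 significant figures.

Surface area A = 4πR² = 4π(4.28×10⁵ m)² = 2.30196×10¹² m².
P = σAT⁴ = 5.670×10⁻⁸ × 2.30196×10¹² × (231.4)⁴ = 3.74×10¹⁴ W.

P ≈ 3.74×10¹⁴ W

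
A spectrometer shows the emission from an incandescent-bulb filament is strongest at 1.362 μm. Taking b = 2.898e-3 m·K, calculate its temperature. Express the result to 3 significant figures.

Wien's law gives T = b/λ_max = (2.898×10⁻³ m·K)/(1.362×10⁻⁶ m) = 2.13×10³ K.

T ≈ 2.13×10³ K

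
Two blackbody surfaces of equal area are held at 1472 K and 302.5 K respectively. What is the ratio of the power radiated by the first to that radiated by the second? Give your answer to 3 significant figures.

P₁/P₂ ≈ 561

With equal areas, P₁/P₂ = (T₁/T₂)⁴ = (1472/302.5)⁴ = 561.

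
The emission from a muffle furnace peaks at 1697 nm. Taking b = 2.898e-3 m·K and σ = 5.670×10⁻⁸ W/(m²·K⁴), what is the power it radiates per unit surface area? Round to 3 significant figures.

I ≈ 4.82×10⁵ W/m²

Wien's law: T = b/λ_max = 2.898×10⁻³/1.697×10⁻⁶ = 1707.72 K.
Then I = σT⁴ = 5.670×10⁻⁸×(1707.72)⁴ = 4.82×10⁵ W/m².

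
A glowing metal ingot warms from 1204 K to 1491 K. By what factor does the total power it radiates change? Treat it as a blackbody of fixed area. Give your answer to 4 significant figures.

P₂/P₁ ≈ 2.352

P ∝ T⁴, so P₂/P₁ = (T₂/T₁)⁴ = (1491/1204)⁴ = (1.23837)⁴ = 2.352.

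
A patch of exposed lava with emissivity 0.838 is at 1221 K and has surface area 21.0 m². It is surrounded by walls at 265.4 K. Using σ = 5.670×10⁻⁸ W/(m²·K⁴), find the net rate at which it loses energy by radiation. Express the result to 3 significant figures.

Area A = 21.0 m².
Net radiated power P_net = εσA(T⁴ − T₀⁴) = 0.838×5.670×10⁻⁸×21.0×(1221⁴ − 265.4⁴).
T⁴ − T₀⁴ = 2.22261×10¹² − 4.96139×10⁹ = 2.21765×10¹² K⁴, so P_net = 2.21×10⁶ W.

Net loss ≈ 2.21×10⁶ W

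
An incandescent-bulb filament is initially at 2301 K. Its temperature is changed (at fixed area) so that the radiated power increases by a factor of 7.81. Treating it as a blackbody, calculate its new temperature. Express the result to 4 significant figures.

T₂ ≈ 3847 K

P ∝ T⁴, so T₂/T₁ = (P₂/P₁)^(1/4) = (7.81)^(1/4) = 1.67172.
T₂ = 2301 × 1.67172 = 3847 K.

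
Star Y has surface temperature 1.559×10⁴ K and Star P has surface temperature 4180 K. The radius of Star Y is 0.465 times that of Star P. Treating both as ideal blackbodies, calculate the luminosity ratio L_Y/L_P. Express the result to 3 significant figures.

L_Y/L_P ≈ 41.8

L ∝ R²T⁴, so L_Y/L_P = (R_Y/R_P)²(T_Y/T_P)⁴ = (0.465)² × (1.559×10⁴/4180)⁴ = 0.216225 × 193.499 = 41.8.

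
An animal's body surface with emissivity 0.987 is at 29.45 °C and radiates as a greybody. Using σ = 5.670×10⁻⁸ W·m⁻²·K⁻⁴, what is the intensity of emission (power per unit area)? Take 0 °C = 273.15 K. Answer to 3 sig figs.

T = 29.45 °C + 273.15 = 302.60 K.
Stefan–Boltzmann: I = εσT⁴ = 0.987 × 5.670×10⁻⁸ × (302.60)⁴ = 469 W/m².

I ≈ 469 W/m²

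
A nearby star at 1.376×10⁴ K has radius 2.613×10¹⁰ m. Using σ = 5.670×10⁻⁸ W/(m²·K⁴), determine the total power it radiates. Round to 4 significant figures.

P ≈ 1.744×10³¹ W

Surface area A = 4πR² = 4π(2.613×10¹⁰ m)² = 8.58003×10²¹ m².
P = σAT⁴ = 5.670×10⁻⁸ × 8.58003×10²¹ × (1.376×10⁴)⁴ = 1.744×10³¹ W.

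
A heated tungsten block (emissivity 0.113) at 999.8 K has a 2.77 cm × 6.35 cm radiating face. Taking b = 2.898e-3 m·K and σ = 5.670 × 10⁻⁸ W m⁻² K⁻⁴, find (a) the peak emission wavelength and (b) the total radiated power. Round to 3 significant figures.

λ_max ≈ 2.90×10³ nm; P ≈ 11.3 W

(a) λ_max = b/T = 2.898×10⁻³/999.8 = 2.899×10⁻⁶ m = 2.90×10³ nm.
Area A = 0.0277 × 0.0635 = 1.75895×10⁻³ m².
(b) P = εσAT⁴ = 0.113×5.670×10⁻⁸×1.75895×10⁻³×(999.8)⁴ = 11.3 W.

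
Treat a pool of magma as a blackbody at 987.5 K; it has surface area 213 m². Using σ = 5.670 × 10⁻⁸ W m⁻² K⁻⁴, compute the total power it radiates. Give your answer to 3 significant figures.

Area A = 213 m².
P = σAT⁴ = 5.670×10⁻⁸ × 213 × (987.5)⁴ = 1.15×10⁷ W.

P ≈ 1.15×10⁷ W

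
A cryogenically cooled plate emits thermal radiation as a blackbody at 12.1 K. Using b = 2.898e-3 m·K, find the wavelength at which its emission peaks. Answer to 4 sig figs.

Wien's displacement law: λ_max = b/T = (2.898×10⁻³ m·K)/(12.1 K) = 2.3950×10⁻⁴ m.
That is 2.395×10⁻⁴ m, in the infrared range.

λ_max ≈ 2.395×10⁻⁴ m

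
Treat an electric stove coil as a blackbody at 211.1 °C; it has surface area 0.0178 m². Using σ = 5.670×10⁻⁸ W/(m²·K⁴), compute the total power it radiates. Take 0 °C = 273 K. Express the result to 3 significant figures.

P ≈ 55.4 W

T = 211.1 °C + 273 = 484.1 K.
Area A = 0.0178 m².
P = σAT⁴ = 5.670×10⁻⁸ × 0.0178 × (484.1)⁴ = 55.4 W.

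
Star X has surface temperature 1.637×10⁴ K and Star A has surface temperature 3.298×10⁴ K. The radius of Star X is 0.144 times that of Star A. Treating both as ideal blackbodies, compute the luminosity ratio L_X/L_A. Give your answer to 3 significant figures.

L ∝ R²T⁴, so L_X/L_A = (R_X/R_A)²(T_X/T_A)⁴ = (0.144)² × (1.637×10⁴/3.298×10⁴)⁴ = 0.020736 × 0.0607005 = 1.26×10⁻³.

L_X/L_A ≈ 1.26×10⁻³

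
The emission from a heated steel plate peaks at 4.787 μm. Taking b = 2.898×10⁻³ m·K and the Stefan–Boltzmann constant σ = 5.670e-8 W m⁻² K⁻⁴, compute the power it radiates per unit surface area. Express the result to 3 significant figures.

I ≈ 7.62×10³ W/m²

Wien's law: T = b/λ_max = 2.898×10⁻³/4.787×10⁻⁶ = 605.390 K.
Then I = σT⁴ = 5.670×10⁻⁸×(605.390)⁴ = 7.62×10³ W/m².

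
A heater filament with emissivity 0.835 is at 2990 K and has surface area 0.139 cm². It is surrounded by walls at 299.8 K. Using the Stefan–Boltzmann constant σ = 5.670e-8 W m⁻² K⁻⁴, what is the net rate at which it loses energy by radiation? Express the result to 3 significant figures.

Area A = 0.139 cm² = 1.39×10⁻⁵ m².
Net radiated power P_net = εσA(T⁴ − T₀⁴) = 0.835×5.670×10⁻⁸×1.39×10⁻⁵×(2990⁴ − 299.8⁴).
T⁴ − T₀⁴ = 7.99254×10¹³ − 8.07842×10⁹ = 7.99173×10¹³ K⁴, so P_net = 52.6 W.

Net loss ≈ 52.6 W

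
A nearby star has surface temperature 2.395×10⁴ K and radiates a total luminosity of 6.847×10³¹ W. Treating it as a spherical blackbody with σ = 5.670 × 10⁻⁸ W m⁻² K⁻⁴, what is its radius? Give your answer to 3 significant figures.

L = 4πR²σT⁴ ⇒ R = √(L/(4πσT⁴)).
σT⁴ = 1.86554×10¹⁰ W/m², so R = √(6.847×10³¹/(4π×1.86554×10¹⁰)) = 1.71×10¹⁰ m.

R ≈ 1.71×10¹⁰ m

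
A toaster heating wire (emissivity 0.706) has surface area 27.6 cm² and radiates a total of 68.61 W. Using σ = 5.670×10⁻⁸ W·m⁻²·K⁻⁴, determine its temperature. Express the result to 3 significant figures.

Area A = 27.6 cm² = 2.76×10⁻³ m².
P = εσAT⁴ ⇒ T = (P/(εσA))^(1/4) = (68.61/(0.706×5.670×10⁻⁸×2.76×10⁻³))^(1/4) = 888 K.

T ≈ 888 K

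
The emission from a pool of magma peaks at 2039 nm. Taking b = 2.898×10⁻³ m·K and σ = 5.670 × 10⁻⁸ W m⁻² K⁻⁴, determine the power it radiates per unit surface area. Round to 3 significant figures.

Wien's law: T = b/λ_max = 2.898×10⁻³/2.039×10⁻⁶ = 1421.28 K.
Then I = σT⁴ = 5.670×10⁻⁸×(1421.28)⁴ = 2.31×10⁵ W/m².

I ≈ 2.31×10⁵ W/m²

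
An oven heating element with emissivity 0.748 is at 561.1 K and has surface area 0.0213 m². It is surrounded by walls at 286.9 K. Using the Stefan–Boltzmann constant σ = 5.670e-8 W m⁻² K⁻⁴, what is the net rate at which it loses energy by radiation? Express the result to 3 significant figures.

Net loss ≈ 83.4 W

Area A = 0.0213 m².
Net radiated power P_net = εσA(T⁴ − T₀⁴) = 0.748×5.670×10⁻⁸×0.0213×(561.1⁴ − 286.9⁴).
T⁴ − T₀⁴ = 9.91200×10¹⁰ − 6.77520×10⁹ = 9.23448×10¹⁰ K⁴, so P_net = 83.4 W.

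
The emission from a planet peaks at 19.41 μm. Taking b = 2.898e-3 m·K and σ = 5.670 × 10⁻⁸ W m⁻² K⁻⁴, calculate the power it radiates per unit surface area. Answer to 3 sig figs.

I ≈ 28.2 W/m²

Wien's law: T = b/λ_max = 2.898×10⁻³/1.941×10⁻⁵ = 149.304 K.
Then I = σT⁴ = 5.670×10⁻⁸×(149.304)⁴ = 28.2 W/m².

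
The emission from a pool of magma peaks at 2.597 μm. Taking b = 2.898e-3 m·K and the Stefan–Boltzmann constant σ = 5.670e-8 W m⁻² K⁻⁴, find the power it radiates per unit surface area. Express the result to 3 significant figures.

I ≈ 8.79×10⁴ W/m²

Wien's law: T = b/λ_max = 2.898×10⁻³/2.597×10⁻⁶ = 1115.90 K.
Then I = σT⁴ = 5.670×10⁻⁸×(1115.90)⁴ = 8.79×10⁴ W/m².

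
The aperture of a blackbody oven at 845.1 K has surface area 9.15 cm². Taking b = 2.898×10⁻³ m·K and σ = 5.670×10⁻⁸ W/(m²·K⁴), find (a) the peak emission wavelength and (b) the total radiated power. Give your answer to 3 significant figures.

(a) λ_max = b/T = 2.898×10⁻³/845.1 = 3.429×10⁻⁶ m = 3.43 μm.
Area A = 9.15 cm² = 9.15×10⁻⁴ m².
(b) P = σAT⁴ = 5.670×10⁻⁸×9.15×10⁻⁴×(845.1)⁴ = 26.5 W.

λ_max ≈ 3.43 μm; P ≈ 26.5 W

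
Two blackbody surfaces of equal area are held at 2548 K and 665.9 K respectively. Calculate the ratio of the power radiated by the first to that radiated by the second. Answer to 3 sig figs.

P₁/P₂ ≈ 214

With equal areas, P₁/P₂ = (T₁/T₂)⁴ = (2548/665.9)⁴ = 214.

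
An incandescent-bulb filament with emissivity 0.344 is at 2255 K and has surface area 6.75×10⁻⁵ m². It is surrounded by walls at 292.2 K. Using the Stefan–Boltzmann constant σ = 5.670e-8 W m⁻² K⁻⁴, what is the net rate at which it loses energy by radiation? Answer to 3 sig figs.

Net loss ≈ 34.0 W

Area A = 6.75×10⁻⁵ m².
Net radiated power P_net = εσA(T⁴ − T₀⁴) = 0.344×5.670×10⁻⁸×6.75×10⁻⁵×(2255⁴ − 292.2⁴).
T⁴ − T₀⁴ = 2.58575×10¹³ − 7.28989×10⁹ = 2.58502×10¹³ K⁴, so P_net = 34.0 W.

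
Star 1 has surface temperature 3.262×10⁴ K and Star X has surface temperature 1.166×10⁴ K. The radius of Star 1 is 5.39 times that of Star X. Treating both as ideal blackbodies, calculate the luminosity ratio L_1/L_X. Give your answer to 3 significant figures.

L_1/L_X ≈ 1.78×10³

L ∝ R²T⁴, so L_1/L_X = (R_1/R_X)²(T_1/T_X)⁴ = (5.39)² × (3.262×10⁴/1.166×10⁴)⁴ = 29.0521 × 61.2550 = 1.78×10³.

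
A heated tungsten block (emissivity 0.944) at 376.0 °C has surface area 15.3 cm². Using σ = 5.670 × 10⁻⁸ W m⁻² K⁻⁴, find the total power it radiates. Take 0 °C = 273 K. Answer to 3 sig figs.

T = 376.0 °C + 273 = 649.0 K.
Area A = 15.3 cm² = 1.53×10⁻³ m².
P = εσAT⁴ = 0.944 × 5.670×10⁻⁸ × 1.53×10⁻³ × (649.0)⁴ = 14.5 W.

P ≈ 14.5 W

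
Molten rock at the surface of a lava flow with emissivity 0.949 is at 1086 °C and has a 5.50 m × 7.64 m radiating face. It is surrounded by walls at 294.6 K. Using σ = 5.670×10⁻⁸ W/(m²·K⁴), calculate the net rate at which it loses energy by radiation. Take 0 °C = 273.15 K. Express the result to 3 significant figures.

Net loss ≈ 7.70×10⁶ W

T = 1086 °C + 273.15 = 1359.15 K.
Area A = 5.50 × 7.64 = 42.02 m².
Net radiated power P_net = εσA(T⁴ − T₀⁴) = 0.949×5.670×10⁻⁸×42.02×(1359.15⁴ − 294.6⁴).
T⁴ − T₀⁴ = 3.41248×10¹² − 7.53236×10⁹ = 3.40495×10¹² K⁴, so P_net = 7.70×10⁶ W.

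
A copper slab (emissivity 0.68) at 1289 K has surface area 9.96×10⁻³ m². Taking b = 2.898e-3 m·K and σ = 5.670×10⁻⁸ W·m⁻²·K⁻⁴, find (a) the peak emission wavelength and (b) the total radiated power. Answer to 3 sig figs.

(a) λ_max = b/T = 2.898×10⁻³/1289 = 2.248×10⁻⁶ m = 2.25 μm.
Area A = 9.96×10⁻³ m².
(b) P = εσAT⁴ = 0.68×5.670×10⁻⁸×9.96×10⁻³×(1289)⁴ = 1.06×10³ W.

λ_max ≈ 2.25 μm; P ≈ 1.06×10³ W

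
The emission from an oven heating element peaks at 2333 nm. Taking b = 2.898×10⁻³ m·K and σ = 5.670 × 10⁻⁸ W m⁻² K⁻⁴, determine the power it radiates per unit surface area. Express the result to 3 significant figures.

I ≈ 1.35×10⁵ W/m²

Wien's law: T = b/λ_max = 2.898×10⁻³/2.333×10⁻⁶ = 1242.18 K.
Then I = σT⁴ = 5.670×10⁻⁸×(1242.18)⁴ = 1.35×10⁵ W/m².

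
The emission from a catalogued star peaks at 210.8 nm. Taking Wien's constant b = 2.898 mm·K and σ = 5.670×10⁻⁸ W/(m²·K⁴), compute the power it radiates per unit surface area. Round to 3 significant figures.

I ≈ 2.03×10⁹ W/m²

Wien's law: T = b/λ_max = 2.898×10⁻³/2.108×10⁻⁷ = 13747.6 K.
Then I = σT⁴ = 5.670×10⁻⁸×(13747.6)⁴ = 2.03×10⁹ W/m².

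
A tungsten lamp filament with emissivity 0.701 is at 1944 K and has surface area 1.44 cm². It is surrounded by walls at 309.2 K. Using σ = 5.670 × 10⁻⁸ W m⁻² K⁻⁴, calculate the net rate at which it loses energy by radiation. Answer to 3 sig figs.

Net loss ≈ 81.7 W

Area A = 1.44 cm² = 1.44×10⁻⁴ m².
Net radiated power P_net = εσA(T⁴ − T₀⁴) = 0.701×5.670×10⁻⁸×1.44×10⁻⁴×(1944⁴ − 309.2⁴).
T⁴ − T₀⁴ = 1.42819×10¹³ − 9.14025×10⁹ = 1.42728×10¹³ K⁴, so P_net = 81.7 W.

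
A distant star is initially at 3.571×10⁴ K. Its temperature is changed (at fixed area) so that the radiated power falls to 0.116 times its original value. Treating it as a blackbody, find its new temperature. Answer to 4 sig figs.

P ∝ T⁴, so T₂/T₁ = (P₂/P₁)^(1/4) = (0.116)^(1/4) = 0.583599.
T₂ = 3.571×10⁴ × 0.583599 = 2.084×10⁴ K.

T₂ ≈ 2.084×10⁴ K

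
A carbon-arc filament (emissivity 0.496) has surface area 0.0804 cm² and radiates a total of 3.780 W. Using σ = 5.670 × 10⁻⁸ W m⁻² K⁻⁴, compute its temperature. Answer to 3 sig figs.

T ≈ 2.02×10³ K

Area A = 0.0804 cm² = 8.04×10⁻⁶ m².
P = εσAT⁴ ⇒ T = (P/(εσA))^(1/4) = (3.780/(0.496×5.670×10⁻⁸×8.04×10⁻⁶))^(1/4) = 2.02×10³ K.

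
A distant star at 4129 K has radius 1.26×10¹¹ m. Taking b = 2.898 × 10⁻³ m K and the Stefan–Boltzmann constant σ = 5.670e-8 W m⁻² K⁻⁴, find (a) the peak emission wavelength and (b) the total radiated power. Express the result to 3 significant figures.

λ_max ≈ 702 nm; P ≈ 3.29×10³⁰ W

(a) λ_max = b/T = 2.898×10⁻³/4129 = 7.019×10⁻⁷ m = 702 nm.
Surface area A = 4πR² = 4π(1.26×10¹¹ m)² = 1.99504×10²³ m².
(b) P = σAT⁴ = 5.670×10⁻⁸×1.99504×10²³×(4129)⁴ = 3.29×10³⁰ W.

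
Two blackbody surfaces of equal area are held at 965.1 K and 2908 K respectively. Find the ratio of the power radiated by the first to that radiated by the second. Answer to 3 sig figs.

With equal areas, P₁/P₂ = (T₁/T₂)⁴ = (965.1/2908)⁴ = 0.0121.

P₁/P₂ ≈ 0.0121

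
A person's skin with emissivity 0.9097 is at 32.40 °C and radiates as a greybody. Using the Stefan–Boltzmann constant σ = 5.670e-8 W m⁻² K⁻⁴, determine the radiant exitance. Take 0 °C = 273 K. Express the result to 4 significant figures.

T = 32.40 °C + 273 = 305.40 K.
Stefan–Boltzmann: I = εσT⁴ = 0.9097 × 5.670×10⁻⁸ × (305.40)⁴ = 448.7 W/m².

I ≈ 448.7 W/m²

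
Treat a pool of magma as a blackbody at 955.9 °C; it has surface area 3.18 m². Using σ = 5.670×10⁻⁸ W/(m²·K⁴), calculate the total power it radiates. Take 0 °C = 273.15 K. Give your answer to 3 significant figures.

P ≈ 4.11×10⁵ W

T = 955.9 °C + 273.15 = 1229.05 K.
Area A = 3.18 m².
P = σAT⁴ = 5.670×10⁻⁸ × 3.18 × (1229.05)⁴ = 4.11×10⁵ W.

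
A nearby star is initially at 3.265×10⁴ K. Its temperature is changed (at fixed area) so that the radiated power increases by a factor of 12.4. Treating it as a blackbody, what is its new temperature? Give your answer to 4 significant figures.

P ∝ T⁴, so T₂/T₁ = (P₂/P₁)^(1/4) = (12.4)^(1/4) = 1.87653.
T₂ = 3.265×10⁴ × 1.87653 = 6.127×10⁴ K.

T₂ ≈ 6.127×10⁴ K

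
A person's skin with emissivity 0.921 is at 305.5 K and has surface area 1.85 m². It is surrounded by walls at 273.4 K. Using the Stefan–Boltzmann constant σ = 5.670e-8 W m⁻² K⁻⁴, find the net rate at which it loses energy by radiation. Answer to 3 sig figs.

Net loss ≈ 302 W

Area A = 1.85 m².
Net radiated power P_net = εσA(T⁴ − T₀⁴) = 0.921×5.670×10⁻⁸×1.85×(305.5⁴ − 273.4⁴).
T⁴ − T₀⁴ = 8.71054×10⁹ − 5.58720×10⁹ = 3.12334×10⁹ K⁴, so P_net = 302 W.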